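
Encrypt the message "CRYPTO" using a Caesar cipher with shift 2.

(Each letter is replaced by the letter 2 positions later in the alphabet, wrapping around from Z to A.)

Step 1: For each letter, shift forward by 2 positions (mod 26).
  C (position 2) -> position (2+2) mod 26 = 4 -> E
  R (position 17) -> position (17+2) mod 26 = 19 -> T
  Y (position 24) -> position (24+2) mod 26 = 0 -> A
  P (position 15) -> position (15+2) mod 26 = 17 -> R
  T (position 19) -> position (19+2) mod 26 = 21 -> V
  O (position 14) -> position (14+2) mod 26 = 16 -> Q
Result: ETARVQ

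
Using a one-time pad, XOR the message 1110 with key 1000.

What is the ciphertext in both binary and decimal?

Step 1: Write out the XOR operation bit by bit:
  Message: 1110
  Key:     1000
  XOR:     0110
Step 2: Convert to decimal: 0110 = 6.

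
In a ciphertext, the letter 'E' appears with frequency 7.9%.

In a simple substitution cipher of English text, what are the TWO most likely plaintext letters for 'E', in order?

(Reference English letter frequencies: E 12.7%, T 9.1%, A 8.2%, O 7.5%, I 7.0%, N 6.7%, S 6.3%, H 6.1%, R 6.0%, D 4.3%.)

Step 1: Observed frequency of 'E' is 7.9%.
Step 2: Compute distances to each reference frequency and sort:
  A (8.2%): difference = 0.3% <-- BEST
  O (7.5%): difference = 0.4% <-- RUNNER-UP
  I (7.0%): difference = 0.9%
  T (9.1%): difference = 1.2%
  N (6.7%): difference = 1.2%
Step 3: Most likely is 'A' (8.2%, diff 0.3%); second most likely is 'O' (7.5%, diff 0.4%).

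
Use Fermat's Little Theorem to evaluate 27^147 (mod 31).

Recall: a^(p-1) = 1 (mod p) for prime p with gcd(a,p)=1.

Step 1: Since 31 is prime, by Fermat's Little Theorem: 27^30 = 1 (mod 31).
Step 2: Reduce exponent: 147 mod 30 = 27.
Step 3: So 27^147 = 27^27 (mod 31).
Step 4: 27^27 mod 31 = 15.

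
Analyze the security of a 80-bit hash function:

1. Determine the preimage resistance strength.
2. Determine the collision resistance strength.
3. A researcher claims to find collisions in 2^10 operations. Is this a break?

Step 1: Preimage resistance requires brute-force of 2^80 operations.
Step 2: Collision resistance (birthday bound) = 2^(80/2) = 2^40.
Step 3: The claimed attack costs 2^10 operations.
Step 4: Since 2^10 < 2^40, the claimed attack beats the generic birthday bound, so collision resistance is broken.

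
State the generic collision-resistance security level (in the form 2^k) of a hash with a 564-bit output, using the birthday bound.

Step 1: The birthday paradox gives collision probability ~50% after sqrt(2^n) = 2^(n/2) hashes.
Step 2: For 564-bit output: 2^(564/2) = 2^282.
Step 3: Approximately 2^282 hash computations needed.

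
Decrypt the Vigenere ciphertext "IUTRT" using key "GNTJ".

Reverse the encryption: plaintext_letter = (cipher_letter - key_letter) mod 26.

Step 1: Extend key: GNTJG
Step 2: Decrypt each letter (c - k) mod 26:
  I(8) - G(6) = (8-6) mod 26 = 2 = C
  U(20) - N(13) = (20-13) mod 26 = 7 = H
  T(19) - T(19) = (19-19) mod 26 = 0 = A
  R(17) - J(9) = (17-9) mod 26 = 8 = I
  T(19) - G(6) = (19-6) mod 26 = 13 = N
Plaintext: CHAIN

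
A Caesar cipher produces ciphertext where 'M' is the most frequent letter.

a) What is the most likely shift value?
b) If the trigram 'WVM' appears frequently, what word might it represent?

Step 1: In English, 'E' is the most frequent letter (12.7%).
Step 2: The most frequent ciphertext letter is 'M' (position 12).
Step 3: Shift = (12 - 4) mod 26 = 8.
Step 4: Decrypt 'WVM' by shifting back 8:
  W -> O
  V -> N
  M -> E
Step 5: 'WVM' decrypts to 'ONE'.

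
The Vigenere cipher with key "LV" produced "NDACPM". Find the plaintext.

Step 1: Extend key: LVLVLV
Step 2: Decrypt each letter (c - k) mod 26:
  N(13) - L(11) = (13-11) mod 26 = 2 = C
  D(3) - V(21) = (3-21) mod 26 = 8 = I
  A(0) - L(11) = (0-11) mod 26 = 15 = P
  C(2) - V(21) = (2-21) mod 26 = 7 = H
  P(15) - L(11) = (15-11) mod 26 = 4 = E
  M(12) - V(21) = (12-21) mod 26 = 17 = R
Plaintext: CIPHER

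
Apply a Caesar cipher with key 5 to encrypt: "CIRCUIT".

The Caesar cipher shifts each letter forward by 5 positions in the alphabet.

Step 1: For each letter, shift forward by 5 positions (mod 26).
  C (position 2) -> position (2+5) mod 26 = 7 -> H
  I (position 8) -> position (8+5) mod 26 = 13 -> N
  R (position 17) -> position (17+5) mod 26 = 22 -> W
  C (position 2) -> position (2+5) mod 26 = 7 -> H
  U (position 20) -> position (20+5) mod 26 = 25 -> Z
  I (position 8) -> position (8+5) mod 26 = 13 -> N
  T (position 19) -> position (19+5) mod 26 = 24 -> Y
Result: HNWHZNY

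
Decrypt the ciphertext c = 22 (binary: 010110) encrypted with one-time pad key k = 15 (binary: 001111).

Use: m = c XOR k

Step 1: XOR ciphertext with key:
  Ciphertext: 010110
  Key:        001111
  XOR:        011001
Step 2: Plaintext = 011001 = 25 in decimal.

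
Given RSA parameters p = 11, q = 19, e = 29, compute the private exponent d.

Step 1: n = 11 * 19 = 209.
Step 2: phi(n) = 10 * 18 = 180.
Step 3: Find d such that 29 * d = 1 (mod 180).
Step 4: d = 29^(-1) mod 180 = 149.
Verification: 29 * 149 = 4321 = 24 * 180 + 1.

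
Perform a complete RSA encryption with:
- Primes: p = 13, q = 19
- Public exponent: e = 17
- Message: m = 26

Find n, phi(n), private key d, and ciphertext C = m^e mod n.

Step 1: n = 13 * 19 = 247.
Step 2: phi(n) = (13-1)(19-1) = 12 * 18 = 216.
Step 3: Find d = 17^(-1) mod 216 = 89.
  Verify: 17 * 89 = 1513 = 1 (mod 216).
Step 4: C = 26^17 mod 247 = 182.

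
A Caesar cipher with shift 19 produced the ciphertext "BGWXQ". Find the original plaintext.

Step 1: Reverse the shift by subtracting 19 from each letter position.
  B (position 1) -> position (1-19) mod 26 = 8 -> I
  G (position 6) -> position (6-19) mod 26 = 13 -> N
  W (position 22) -> position (22-19) mod 26 = 3 -> D
  X (position 23) -> position (23-19) mod 26 = 4 -> E
  Q (position 16) -> position (16-19) mod 26 = 23 -> X
Decrypted message: INDEX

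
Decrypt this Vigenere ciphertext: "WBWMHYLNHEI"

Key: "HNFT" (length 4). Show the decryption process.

Step 1: Key 'HNFT' has length 4. Extended key: HNFTHNFTHNF
Step 2: Decrypt each position:
  W(22) - H(7) = 15 = P
  B(1) - N(13) = 14 = O
  W(22) - F(5) = 17 = R
  M(12) - T(19) = 19 = T
  H(7) - H(7) = 0 = A
  Y(24) - N(13) = 11 = L
  L(11) - F(5) = 6 = G
  N(13) - T(19) = 20 = U
  H(7) - H(7) = 0 = A
  E(4) - N(13) = 17 = R
  I(8) - F(5) = 3 = D
Plaintext: PORTALGUARD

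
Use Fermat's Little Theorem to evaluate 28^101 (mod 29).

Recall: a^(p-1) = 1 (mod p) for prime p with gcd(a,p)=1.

Step 1: Since 29 is prime, by Fermat's Little Theorem: 28^28 = 1 (mod 29).
Step 2: Reduce exponent: 101 mod 28 = 17.
Step 3: So 28^101 = 28^17 (mod 29).
Step 4: 28^17 mod 29 = 28.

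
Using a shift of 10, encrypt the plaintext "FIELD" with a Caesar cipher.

Step 1: For each letter, shift forward by 10 positions (mod 26).
  F (position 5) -> position (5+10) mod 26 = 15 -> P
  I (position 8) -> position (8+10) mod 26 = 18 -> S
  E (position 4) -> position (4+10) mod 26 = 14 -> O
  L (position 11) -> position (11+10) mod 26 = 21 -> V
  D (position 3) -> position (3+10) mod 26 = 13 -> N
Result: PSOVN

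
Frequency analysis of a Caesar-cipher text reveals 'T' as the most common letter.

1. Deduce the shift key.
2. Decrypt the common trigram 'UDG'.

Step 1: In English, 'E' is the most frequent letter (12.7%).
Step 2: The most frequent ciphertext letter is 'T' (position 19).
Step 3: Shift = (19 - 4) mod 26 = 15.
Step 4: Decrypt 'UDG' by shifting back 15:
  U -> F
  D -> O
  G -> R
Step 5: 'UDG' decrypts to 'FOR'.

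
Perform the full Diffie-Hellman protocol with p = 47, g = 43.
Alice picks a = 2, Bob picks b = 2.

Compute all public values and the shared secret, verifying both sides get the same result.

Step 1: A = g^a mod p = 43^2 mod 47 = 16.
Step 2: B = g^b mod p = 43^2 mod 47 = 16.
Step 3: Alice computes s = B^a mod p = 16^2 mod 47 = 21.
Step 4: Bob computes s = A^b mod p = 16^2 mod 47 = 21.
Both sides agree: shared secret = 21.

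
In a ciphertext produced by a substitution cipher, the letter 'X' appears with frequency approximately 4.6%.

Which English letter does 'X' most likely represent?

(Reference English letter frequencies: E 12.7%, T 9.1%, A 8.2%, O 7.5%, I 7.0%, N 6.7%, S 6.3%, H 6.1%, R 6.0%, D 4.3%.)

Step 1: The observed frequency is 4.6%.
Step 2: Compare with English frequencies:
  E: 12.7% (difference: 8.1%)
  T: 9.1% (difference: 4.5%)
  A: 8.2% (difference: 3.6%)
  O: 7.5% (difference: 2.9%)
  I: 7.0% (difference: 2.4%)
  N: 6.7% (difference: 2.1%)
  S: 6.3% (difference: 1.7%)
  H: 6.1% (difference: 1.5%)
  R: 6.0% (difference: 1.4%)
  D: 4.3% (difference: 0.3%) <-- closest
Step 3: 'X' most likely represents 'D' (frequency 4.3%).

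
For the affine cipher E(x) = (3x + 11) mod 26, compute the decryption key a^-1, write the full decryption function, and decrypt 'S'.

Step 1: Find a^-1, the modular inverse of 3 mod 26.
Step 2: We need 3 * a^-1 = 1 (mod 26).
Step 3: 3 * 9 = 27 = 1 * 26 + 1, so a^-1 = 9.
Step 4: D(y) = 9(y - 11) mod 26.
Step 5: Apply to 'S' (y = 18): D(18) = 9 * (18 - 11) mod 26 = 9 * 7 mod 26 = 11 -> 'L'.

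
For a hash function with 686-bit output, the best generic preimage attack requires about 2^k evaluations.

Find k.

Step 1: The hash has a 686-bit output.
Step 2: Preimage resistance means: given a digest h(x), it should be infeasible to find any input that hashes to it.
With a 686-bit output there are 2^686 possible digests, so a generic brute-force preimage search costs about 2^686 evaluations.
Step 3: Security level = 686 bits.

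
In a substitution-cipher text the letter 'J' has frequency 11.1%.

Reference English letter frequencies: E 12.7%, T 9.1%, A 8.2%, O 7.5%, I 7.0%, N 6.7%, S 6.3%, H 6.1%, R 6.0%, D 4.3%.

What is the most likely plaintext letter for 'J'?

Step 1: The observed frequency is 11.1%.
Step 2: Compare with English frequencies:
  E: 12.7% (difference: 1.6%) <-- closest
  T: 9.1% (difference: 2.0%)
  A: 8.2% (difference: 2.9%)
  O: 7.5% (difference: 3.6%)
  I: 7.0% (difference: 4.1%)
  N: 6.7% (difference: 4.4%)
  S: 6.3% (difference: 4.8%)
  H: 6.1% (difference: 5.0%)
  R: 6.0% (difference: 5.1%)
  D: 4.3% (difference: 6.8%)
Step 3: 'J' most likely represents 'E' (frequency 12.7%).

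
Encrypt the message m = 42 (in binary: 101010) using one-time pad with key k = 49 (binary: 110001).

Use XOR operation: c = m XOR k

Step 1: Write out the XOR operation bit by bit:
  Message: 101010
  Key:     110001
  XOR:     011011
Step 2: Convert to decimal: 011011 = 27.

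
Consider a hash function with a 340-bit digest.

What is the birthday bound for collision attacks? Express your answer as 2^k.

Step 1: The birthday paradox gives collision probability ~50% after sqrt(2^n) = 2^(n/2) hashes.
Step 2: For 340-bit output: 2^(340/2) = 2^170.
Step 3: Approximately 2^170 hash computations needed.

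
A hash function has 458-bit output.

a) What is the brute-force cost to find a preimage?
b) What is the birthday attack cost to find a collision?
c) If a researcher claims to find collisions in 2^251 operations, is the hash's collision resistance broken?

Step 1: Preimage resistance requires brute-force of 2^458 operations.
Step 2: Collision resistance (birthday bound) = 2^(458/2) = 2^229.
Step 3: The claimed attack costs 2^251 operations.
Step 4: Since 2^251 >= 2^229, the claimed attack is no faster than the generic birthday attack, so this does not break collision resistance.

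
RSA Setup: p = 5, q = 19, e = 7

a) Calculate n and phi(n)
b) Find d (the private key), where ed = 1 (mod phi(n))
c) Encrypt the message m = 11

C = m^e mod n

Step 1: n = 5 * 19 = 95.
Step 2: phi(n) = (5-1)(19-1) = 4 * 18 = 72.
Step 3: Find d = 7^(-1) mod 72 = 31.
  Verify: 7 * 31 = 217 = 1 (mod 72).
Step 4: C = 11^7 mod 95 = 11.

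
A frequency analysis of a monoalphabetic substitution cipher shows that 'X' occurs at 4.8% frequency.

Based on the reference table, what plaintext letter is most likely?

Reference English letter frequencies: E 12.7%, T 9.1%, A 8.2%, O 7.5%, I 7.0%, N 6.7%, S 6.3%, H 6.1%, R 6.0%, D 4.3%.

Step 1: The observed frequency is 4.8%.
Step 2: Compare with English frequencies:
  E: 12.7% (difference: 7.9%)
  T: 9.1% (difference: 4.3%)
  A: 8.2% (difference: 3.4%)
  O: 7.5% (difference: 2.7%)
  I: 7.0% (difference: 2.2%)
  N: 6.7% (difference: 1.9%)
  S: 6.3% (difference: 1.5%)
  H: 6.1% (difference: 1.3%)
  R: 6.0% (difference: 1.2%)
  D: 4.3% (difference: 0.5%) <-- closest
Step 3: 'X' most likely represents 'D' (frequency 4.3%).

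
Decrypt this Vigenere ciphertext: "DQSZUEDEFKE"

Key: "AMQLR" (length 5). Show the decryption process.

Step 1: Key 'AMQLR' has length 5. Extended key: AMQLRAMQLRA
Step 2: Decrypt each position:
  D(3) - A(0) = 3 = D
  Q(16) - M(12) = 4 = E
  S(18) - Q(16) = 2 = C
  Z(25) - L(11) = 14 = O
  U(20) - R(17) = 3 = D
  E(4) - A(0) = 4 = E
  D(3) - M(12) = 17 = R
  E(4) - Q(16) = 14 = O
  F(5) - L(11) = 20 = U
  K(10) - R(17) = 19 = T
  E(4) - A(0) = 4 = E
Plaintext: DECODEROUTE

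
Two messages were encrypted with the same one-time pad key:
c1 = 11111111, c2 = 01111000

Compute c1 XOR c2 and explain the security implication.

Step 1: c1 XOR c2 = (m1 XOR k) XOR (m2 XOR k).
Step 2: By XOR associativity/commutativity: = m1 XOR m2 XOR k XOR k = m1 XOR m2.
Step 3: 11111111 XOR 01111000 = 10000111 = 135.
Step 4: The key cancels out! An attacker learns m1 XOR m2 = 135, revealing the relationship between plaintexts.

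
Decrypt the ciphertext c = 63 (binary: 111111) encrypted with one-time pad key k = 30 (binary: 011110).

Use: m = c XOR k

Step 1: XOR ciphertext with key:
  Ciphertext: 111111
  Key:        011110
  XOR:        100001
Step 2: Plaintext = 100001 = 33 in decimal.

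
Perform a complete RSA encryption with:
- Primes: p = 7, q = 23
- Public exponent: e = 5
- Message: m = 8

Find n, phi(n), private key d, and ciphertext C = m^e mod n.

Step 1: n = 7 * 23 = 161.
Step 2: phi(n) = (7-1)(23-1) = 6 * 22 = 132.
Step 3: Find d = 5^(-1) mod 132 = 53.
  Verify: 5 * 53 = 265 = 1 (mod 132).
Step 4: C = 8^5 mod 161 = 85.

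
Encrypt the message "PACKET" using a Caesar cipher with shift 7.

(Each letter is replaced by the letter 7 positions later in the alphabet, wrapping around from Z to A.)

Step 1: For each letter, shift forward by 7 positions (mod 26).
  P (position 15) -> position (15+7) mod 26 = 22 -> W
  A (position 0) -> position (0+7) mod 26 = 7 -> H
  C (position 2) -> position (2+7) mod 26 = 9 -> J
  K (position 10) -> position (10+7) mod 26 = 17 -> R
  E (position 4) -> position (4+7) mod 26 = 11 -> L
  T (position 19) -> position (19+7) mod 26 = 0 -> A
Result: WHJRLA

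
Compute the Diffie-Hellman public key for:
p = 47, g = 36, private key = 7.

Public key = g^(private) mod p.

Step 1: A = g^a mod p = 36^7 mod 47.
  36^1 mod 47 = 36
  36^2 mod 47 = (36 * 36) mod 47 = 27
  36^3 mod 47 = (27 * 36) mod 47 = 32
  36^4 mod 47 = (32 * 36) mod 47 = 24
  36^5 mod 47 = (24 * 36) mod 47 = 18
  36^6 mod 47 = (18 * 36) mod 47 = 37
  36^7 mod 47 = (37 * 36) mod 47 = 16
Result: A = 16.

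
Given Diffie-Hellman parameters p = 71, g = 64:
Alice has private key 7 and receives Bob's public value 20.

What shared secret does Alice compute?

Step 1: s = B^a mod p = 20^7 mod 71.
  20^1 mod 71 = 20
  20^2 mod 71 = (20 * 20) mod 71 = 45
  20^3 mod 71 = (45 * 20) mod 71 = 48
  20^4 mod 71 = (48 * 20) mod 71 = 37
  20^5 mod 71 = (37 * 20) mod 71 = 30
  20^6 mod 71 = (30 * 20) mod 71 = 32
  20^7 mod 71 = (32 * 20) mod 71 = 1
Result: shared secret = 1.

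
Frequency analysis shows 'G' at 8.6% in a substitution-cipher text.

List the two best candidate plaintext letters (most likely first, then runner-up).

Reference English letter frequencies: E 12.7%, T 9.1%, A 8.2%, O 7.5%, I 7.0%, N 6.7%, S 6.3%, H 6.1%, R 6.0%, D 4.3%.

Step 1: Observed frequency of 'G' is 8.6%.
Step 2: Compute distances to each reference frequency and sort:
  A (8.2%): difference = 0.4% <-- BEST
  T (9.1%): difference = 0.5% <-- RUNNER-UP
  O (7.5%): difference = 1.1%
  I (7.0%): difference = 1.6%
  N (6.7%): difference = 1.9%
Step 3: Most likely is 'A' (8.2%, diff 0.4%); second most likely is 'T' (9.1%, diff 0.5%).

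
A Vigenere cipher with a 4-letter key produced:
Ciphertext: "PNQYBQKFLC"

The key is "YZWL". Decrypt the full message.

Step 1: Key 'YZWL' has length 4. Extended key: YZWLYZWLYZ
Step 2: Decrypt each position:
  P(15) - Y(24) = 17 = R
  N(13) - Z(25) = 14 = O
  Q(16) - W(22) = 20 = U
  Y(24) - L(11) = 13 = N
  B(1) - Y(24) = 3 = D
  Q(16) - Z(25) = 17 = R
  K(10) - W(22) = 14 = O
  F(5) - L(11) = 20 = U
  L(11) - Y(24) = 13 = N
  C(2) - Z(25) = 3 = D
Plaintext: ROUNDROUND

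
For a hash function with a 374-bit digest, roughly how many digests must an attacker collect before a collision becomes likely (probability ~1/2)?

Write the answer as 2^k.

Step 1: The birthday paradox gives collision probability ~50% after sqrt(2^n) = 2^(n/2) hashes.
Step 2: For 374-bit output: 2^(374/2) = 2^187.
Step 3: Approximately 2^187 hash computations needed.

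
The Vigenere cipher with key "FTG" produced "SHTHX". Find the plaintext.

Step 1: Extend key: FTGFT
Step 2: Decrypt each letter (c - k) mod 26:
  S(18) - F(5) = (18-5) mod 26 = 13 = N
  H(7) - T(19) = (7-19) mod 26 = 14 = O
  T(19) - G(6) = (19-6) mod 26 = 13 = N
  H(7) - F(5) = (7-5) mod 26 = 2 = C
  X(23) - T(19) = (23-19) mod 26 = 4 = E
Plaintext: NONCE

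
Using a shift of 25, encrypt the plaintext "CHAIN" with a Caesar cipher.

Step 1: For each letter, shift forward by 25 positions (mod 26).
  C (position 2) -> position (2+25) mod 26 = 1 -> B
  H (position 7) -> position (7+25) mod 26 = 6 -> G
  A (position 0) -> position (0+25) mod 26 = 25 -> Z
  I (position 8) -> position (8+25) mod 26 = 7 -> H
  N (position 13) -> position (13+25) mod 26 = 12 -> M
Result: BGZHM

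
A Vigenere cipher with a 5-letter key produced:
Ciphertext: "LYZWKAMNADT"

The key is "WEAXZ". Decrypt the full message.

Step 1: Key 'WEAXZ' has length 5. Extended key: WEAXZWEAXZW
Step 2: Decrypt each position:
  L(11) - W(22) = 15 = P
  Y(24) - E(4) = 20 = U
  Z(25) - A(0) = 25 = Z
  W(22) - X(23) = 25 = Z
  K(10) - Z(25) = 11 = L
  A(0) - W(22) = 4 = E
  M(12) - E(4) = 8 = I
  N(13) - A(0) = 13 = N
  A(0) - X(23) = 3 = D
  D(3) - Z(25) = 4 = E
  T(19) - W(22) = 23 = X
Plaintext: PUZZLEINDEX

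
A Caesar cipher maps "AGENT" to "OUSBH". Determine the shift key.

Step 1: Compare first letters: A (position 0) -> O (position 14).
Step 2: Shift = (14 - 0) mod 26 = 14.
The shift value is 14.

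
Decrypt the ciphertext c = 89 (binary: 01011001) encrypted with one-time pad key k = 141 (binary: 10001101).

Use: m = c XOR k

Step 1: XOR ciphertext with key:
  Ciphertext: 01011001
  Key:        10001101
  XOR:        11010100
Step 2: Plaintext = 11010100 = 212 in decimal.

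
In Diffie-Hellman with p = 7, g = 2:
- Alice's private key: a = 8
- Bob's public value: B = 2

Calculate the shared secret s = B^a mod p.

Step 1: s = B^a mod p = 2^8 mod 7.
  2^1 mod 7 = 2
  2^2 mod 7 = (2 * 2) mod 7 = 4
  2^3 mod 7 = (4 * 2) mod 7 = 1
  2^4 mod 7 = (1 * 2) mod 7 = 2
  2^5 mod 7 = (2 * 2) mod 7 = 4
  2^6 mod 7 = (4 * 2) mod 7 = 1
  2^7 mod 7 = (1 * 2) mod 7 = 2
  2^8 mod 7 = (2 * 2) mod 7 = 4
Result: shared secret = 4.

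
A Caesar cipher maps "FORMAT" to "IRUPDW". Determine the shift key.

Step 1: Compare first letters: F (position 5) -> I (position 8).
Step 2: Shift = (8 - 5) mod 26 = 3.
The shift value is 3.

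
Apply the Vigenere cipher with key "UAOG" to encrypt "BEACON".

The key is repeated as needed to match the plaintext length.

Step 1: Repeat key to match plaintext length:
  Plaintext: BEACON
  Key:       UAOGUA
Step 2: Encrypt each letter:
  B(1) + U(20) = (1+20) mod 26 = 21 = V
  E(4) + A(0) = (4+0) mod 26 = 4 = E
  A(0) + O(14) = (0+14) mod 26 = 14 = O
  C(2) + G(6) = (2+6) mod 26 = 8 = I
  O(14) + U(20) = (14+20) mod 26 = 8 = I
  N(13) + A(0) = (13+0) mod 26 = 13 = N
Ciphertext: VEOIIN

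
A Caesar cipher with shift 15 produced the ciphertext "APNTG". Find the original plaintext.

Step 1: Reverse the shift by subtracting 15 from each letter position.
  A (position 0) -> position (0-15) mod 26 = 11 -> L
  P (position 15) -> position (15-15) mod 26 = 0 -> A
  N (position 13) -> position (13-15) mod 26 = 24 -> Y
  T (position 19) -> position (19-15) mod 26 = 4 -> E
  G (position 6) -> position (6-15) mod 26 = 17 -> R
Decrypted message: LAYER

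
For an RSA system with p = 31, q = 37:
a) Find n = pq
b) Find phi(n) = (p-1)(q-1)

Step 1: n = p * q = 31 * 37 = 1147.
Step 2: phi(n) = (p-1)(q-1) = 30 * 36 = 1080.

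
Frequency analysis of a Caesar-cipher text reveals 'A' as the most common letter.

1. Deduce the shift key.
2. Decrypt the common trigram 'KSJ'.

Step 1: In English, 'E' is the most frequent letter (12.7%).
Step 2: The most frequent ciphertext letter is 'A' (position 0).
Step 3: Shift = (0 - 4) mod 26 = 22.
Step 4: Decrypt 'KSJ' by shifting back 22:
  K -> O
  S -> W
  J -> N
Step 5: 'KSJ' decrypts to 'OWN'.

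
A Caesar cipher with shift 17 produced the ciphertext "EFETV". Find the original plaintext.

Step 1: Reverse the shift by subtracting 17 from each letter position.
  E (position 4) -> position (4-17) mod 26 = 13 -> N
  F (position 5) -> position (5-17) mod 26 = 14 -> O
  E (position 4) -> position (4-17) mod 26 = 13 -> N
  T (position 19) -> position (19-17) mod 26 = 2 -> C
  V (position 21) -> position (21-17) mod 26 = 4 -> E
Decrypted message: NONCE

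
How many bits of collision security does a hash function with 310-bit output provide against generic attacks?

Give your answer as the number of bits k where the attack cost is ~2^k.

Step 1: The hash has a 310-bit output.
Step 2: Collision resistance means it should be infeasible to find any x != y with h(x) = h(y).
By the birthday bound, a generic collision search succeeds after about sqrt(2^310) = 2^(310/2) = 2^155 evaluations.
Step 3: Security level = 155 bits.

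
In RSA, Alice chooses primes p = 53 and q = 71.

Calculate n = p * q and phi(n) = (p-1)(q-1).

Step 1: n = p * q = 53 * 71 = 3763.
Step 2: phi(n) = (p-1)(q-1) = 52 * 70 = 3640.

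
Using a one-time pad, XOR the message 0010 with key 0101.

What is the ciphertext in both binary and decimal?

Step 1: Write out the XOR operation bit by bit:
  Message: 0010
  Key:     0101
  XOR:     0111
Step 2: Convert to decimal: 0111 = 7.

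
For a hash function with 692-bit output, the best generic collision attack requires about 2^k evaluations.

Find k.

Step 1: The hash has a 692-bit output.
Step 2: Collision resistance means it should be infeasible to find any x != y with h(x) = h(y).
By the birthday bound, a generic collision search succeeds after about sqrt(2^692) = 2^(692/2) = 2^346 evaluations.
Step 3: Security level = 346 bits.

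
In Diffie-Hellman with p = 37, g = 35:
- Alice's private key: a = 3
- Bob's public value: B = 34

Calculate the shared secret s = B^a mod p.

Step 1: s = B^a mod p = 34^3 mod 37.
  34^1 mod 37 = 34
  34^2 mod 37 = (34 * 34) mod 37 = 9
  34^3 mod 37 = (9 * 34) mod 37 = 10
Result: shared secret = 10.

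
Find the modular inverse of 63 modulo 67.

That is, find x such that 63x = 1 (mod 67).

Step 1: We need x such that 63 * x = 1 (mod 67).
Step 2: Using the extended Euclidean algorithm or trial:
  63 * 50 = 3150 = 47 * 67 + 1.
Step 3: Since 3150 mod 67 = 1, the inverse is x = 50.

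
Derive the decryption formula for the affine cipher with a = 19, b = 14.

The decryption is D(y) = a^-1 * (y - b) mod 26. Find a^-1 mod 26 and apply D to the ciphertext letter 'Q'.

Step 1: Find a^-1, the modular inverse of 19 mod 26.
Step 2: We need 19 * a^-1 = 1 (mod 26).
Step 3: 19 * 11 = 209 = 8 * 26 + 1, so a^-1 = 11.
Step 4: D(y) = 11(y - 14) mod 26.
Step 5: Apply to 'Q' (y = 16): D(16) = 11 * (16 - 14) mod 26 = 11 * 2 mod 26 = 22 -> 'W'.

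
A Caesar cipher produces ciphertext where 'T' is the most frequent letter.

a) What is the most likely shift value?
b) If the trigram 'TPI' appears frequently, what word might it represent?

Step 1: In English, 'E' is the most frequent letter (12.7%).
Step 2: The most frequent ciphertext letter is 'T' (position 19).
Step 3: Shift = (19 - 4) mod 26 = 15.
Step 4: Decrypt 'TPI' by shifting back 15:
  T -> E
  P -> A
  I -> T
Step 5: 'TPI' decrypts to 'EAT'.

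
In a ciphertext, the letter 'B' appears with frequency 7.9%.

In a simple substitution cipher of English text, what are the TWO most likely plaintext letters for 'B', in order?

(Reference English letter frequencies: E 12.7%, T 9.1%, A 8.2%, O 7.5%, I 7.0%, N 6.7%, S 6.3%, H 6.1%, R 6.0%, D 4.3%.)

Step 1: Observed frequency of 'B' is 7.9%.
Step 2: Compute distances to each reference frequency and sort:
  A (8.2%): difference = 0.3% <-- BEST
  O (7.5%): difference = 0.4% <-- RUNNER-UP
  I (7.0%): difference = 0.9%
  T (9.1%): difference = 1.2%
  N (6.7%): difference = 1.2%
Step 3: Most likely is 'A' (8.2%, diff 0.3%); second most likely is 'O' (7.5%, diff 0.4%).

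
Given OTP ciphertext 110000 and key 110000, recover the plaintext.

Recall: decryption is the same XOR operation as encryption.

Step 1: XOR ciphertext with key:
  Ciphertext: 110000
  Key:        110000
  XOR:        000000
Step 2: Plaintext = 000000 = 0 in decimal.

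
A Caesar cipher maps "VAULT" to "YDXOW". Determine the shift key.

Step 1: Compare first letters: V (position 21) -> Y (position 24).
Step 2: Shift = (24 - 21) mod 26 = 3.
The shift value is 3.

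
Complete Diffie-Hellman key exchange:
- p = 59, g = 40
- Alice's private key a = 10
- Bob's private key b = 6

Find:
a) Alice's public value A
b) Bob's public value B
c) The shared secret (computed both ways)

Step 1: A = g^a mod p = 40^10 mod 59 = 51.
Step 2: B = g^b mod p = 40^6 mod 59 = 48.
Step 3: Alice computes s = B^a mod p = 48^10 mod 59 = 7.
Step 4: Bob computes s = A^b mod p = 51^6 mod 59 = 7.
Both sides agree: shared secret = 7.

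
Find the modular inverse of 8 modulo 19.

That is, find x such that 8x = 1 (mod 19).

Step 1: We need x such that 8 * x = 1 (mod 19).
Step 2: Using the extended Euclidean algorithm or trial:
  8 * 12 = 96 = 5 * 19 + 1.
Step 3: Since 96 mod 19 = 1, the inverse is x = 12.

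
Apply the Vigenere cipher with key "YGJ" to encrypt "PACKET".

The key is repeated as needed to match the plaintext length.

Step 1: Repeat key to match plaintext length:
  Plaintext: PACKET
  Key:       YGJYGJ
Step 2: Encrypt each letter:
  P(15) + Y(24) = (15+24) mod 26 = 13 = N
  A(0) + G(6) = (0+6) mod 26 = 6 = G
  C(2) + J(9) = (2+9) mod 26 = 11 = L
  K(10) + Y(24) = (10+24) mod 26 = 8 = I
  E(4) + G(6) = (4+6) mod 26 = 10 = K
  T(19) + J(9) = (19+9) mod 26 = 2 = C
Ciphertext: NGLIKC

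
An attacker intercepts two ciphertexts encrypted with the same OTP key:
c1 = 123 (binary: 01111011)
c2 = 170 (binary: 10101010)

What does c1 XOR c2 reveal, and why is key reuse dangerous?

Step 1: c1 XOR c2 = (m1 XOR k) XOR (m2 XOR k).
Step 2: By XOR associativity/commutativity: = m1 XOR m2 XOR k XOR k = m1 XOR m2.
Step 3: 01111011 XOR 10101010 = 11010001 = 209.
Step 4: The key cancels out! An attacker learns m1 XOR m2 = 209, revealing the relationship between plaintexts.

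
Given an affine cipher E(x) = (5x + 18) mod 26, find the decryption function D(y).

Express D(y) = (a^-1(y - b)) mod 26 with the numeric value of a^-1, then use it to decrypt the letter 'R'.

Step 1: Find a^-1, the modular inverse of 5 mod 26.
Step 2: We need 5 * a^-1 = 1 (mod 26).
Step 3: 5 * 21 = 105 = 4 * 26 + 1, so a^-1 = 21.
Step 4: D(y) = 21(y - 18) mod 26.
Step 5: Apply to 'R' (y = 17): D(17) = 21 * (17 - 18) mod 26 = 21 * -1 mod 26 = 5 -> 'F'.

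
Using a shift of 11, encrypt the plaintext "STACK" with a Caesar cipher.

Step 1: For each letter, shift forward by 11 positions (mod 26).
  S (position 18) -> position (18+11) mod 26 = 3 -> D
  T (position 19) -> position (19+11) mod 26 = 4 -> E
  A (position 0) -> position (0+11) mod 26 = 11 -> L
  C (position 2) -> position (2+11) mod 26 = 13 -> N
  K (position 10) -> position (10+11) mod 26 = 21 -> V
Result: DELNV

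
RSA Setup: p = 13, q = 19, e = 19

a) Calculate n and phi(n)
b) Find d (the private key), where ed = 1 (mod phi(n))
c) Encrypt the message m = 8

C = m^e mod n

Step 1: n = 13 * 19 = 247.
Step 2: phi(n) = (13-1)(19-1) = 12 * 18 = 216.
Step 3: Find d = 19^(-1) mod 216 = 91.
  Verify: 19 * 91 = 1729 = 1 (mod 216).
Step 4: C = 8^19 mod 247 = 122.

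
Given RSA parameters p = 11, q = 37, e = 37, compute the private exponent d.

Step 1: n = 11 * 37 = 407.
Step 2: phi(n) = 10 * 36 = 360.
Step 3: Find d such that 37 * d = 1 (mod 360).
Step 4: d = 37^(-1) mod 360 = 253.
Verification: 37 * 253 = 9361 = 26 * 360 + 1.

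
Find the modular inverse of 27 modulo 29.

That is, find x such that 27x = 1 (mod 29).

Step 1: We need x such that 27 * x = 1 (mod 29).
Step 2: Using the extended Euclidean algorithm or trial:
  27 * 14 = 378 = 13 * 29 + 1.
Step 3: Since 378 mod 29 = 1, the inverse is x = 14.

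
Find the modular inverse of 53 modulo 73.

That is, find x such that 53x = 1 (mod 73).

Step 1: We need x such that 53 * x = 1 (mod 73).
Step 2: Using the extended Euclidean algorithm or trial:
  53 * 62 = 3286 = 45 * 73 + 1.
Step 3: Since 3286 mod 73 = 1, the inverse is x = 62.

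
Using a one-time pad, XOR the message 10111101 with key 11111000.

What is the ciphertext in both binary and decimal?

Step 1: Write out the XOR operation bit by bit:
  Message: 10111101
  Key:     11111000
  XOR:     01000101
Step 2: Convert to decimal: 01000101 = 69.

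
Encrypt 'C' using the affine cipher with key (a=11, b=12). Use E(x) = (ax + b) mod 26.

Step 1: Convert 'C' to number: x = 2.
Step 2: E(2) = (11 * 2 + 12) mod 26 = 34 mod 26 = 8.
Step 3: Convert 8 back to letter: I.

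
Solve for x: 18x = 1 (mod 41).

Step 1: We need x such that 18 * x = 1 (mod 41).
Step 2: Using the extended Euclidean algorithm or trial:
  18 * 16 = 288 = 7 * 41 + 1.
Step 3: Since 288 mod 41 = 1, the inverse is x = 16.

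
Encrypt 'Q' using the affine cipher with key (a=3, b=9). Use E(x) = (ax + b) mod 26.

Step 1: Convert 'Q' to number: x = 16.
Step 2: E(16) = (3 * 16 + 9) mod 26 = 57 mod 26 = 5.
Step 3: Convert 5 back to letter: F.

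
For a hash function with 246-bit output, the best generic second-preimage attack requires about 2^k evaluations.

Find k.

Step 1: The hash has a 246-bit output.
Step 2: Second-preimage resistance means: given a specific input x, it should be infeasible to find a different y with h(y) = h(x).
With a 246-bit output, a generic search for a second preimage costs about 2^246 evaluations (each trial matches the fixed target with probability 2^-246).
Step 3: Security level = 246 bits.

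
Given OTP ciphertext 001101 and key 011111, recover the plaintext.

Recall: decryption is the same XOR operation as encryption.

Step 1: XOR ciphertext with key:
  Ciphertext: 001101
  Key:        011111
  XOR:        010010
Step 2: Plaintext = 010010 = 18 in decimal.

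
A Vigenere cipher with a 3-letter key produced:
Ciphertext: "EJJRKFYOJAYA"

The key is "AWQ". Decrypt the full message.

Step 1: Key 'AWQ' has length 3. Extended key: AWQAWQAWQAWQ
Step 2: Decrypt each position:
  E(4) - A(0) = 4 = E
  J(9) - W(22) = 13 = N
  J(9) - Q(16) = 19 = T
  R(17) - A(0) = 17 = R
  K(10) - W(22) = 14 = O
  F(5) - Q(16) = 15 = P
  Y(24) - A(0) = 24 = Y
  O(14) - W(22) = 18 = S
  J(9) - Q(16) = 19 = T
  A(0) - A(0) = 0 = A
  Y(24) - W(22) = 2 = C
  A(0) - Q(16) = 10 = K
Plaintext: ENTROPYSTACK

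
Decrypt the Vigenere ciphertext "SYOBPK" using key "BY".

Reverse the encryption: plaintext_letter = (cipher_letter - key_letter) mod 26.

Step 1: Extend key: BYBYBY
Step 2: Decrypt each letter (c - k) mod 26:
  S(18) - B(1) = (18-1) mod 26 = 17 = R
  Y(24) - Y(24) = (24-24) mod 26 = 0 = A
  O(14) - B(1) = (14-1) mod 26 = 13 = N
  B(1) - Y(24) = (1-24) mod 26 = 3 = D
  P(15) - B(1) = (15-1) mod 26 = 14 = O
  K(10) - Y(24) = (10-24) mod 26 = 12 = M
Plaintext: RANDOM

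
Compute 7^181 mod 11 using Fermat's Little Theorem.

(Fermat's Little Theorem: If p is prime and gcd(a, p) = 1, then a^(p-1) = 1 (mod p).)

Step 1: Since 11 is prime, by Fermat's Little Theorem: 7^10 = 1 (mod 11).
Step 2: Reduce exponent: 181 mod 10 = 1.
Step 3: So 7^181 = 7^1 (mod 11).
Step 4: 7^1 mod 11 = 7.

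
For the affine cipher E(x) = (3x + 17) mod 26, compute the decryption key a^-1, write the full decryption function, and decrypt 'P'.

Step 1: Find a^-1, the modular inverse of 3 mod 26.
Step 2: We need 3 * a^-1 = 1 (mod 26).
Step 3: 3 * 9 = 27 = 1 * 26 + 1, so a^-1 = 9.
Step 4: D(y) = 9(y - 17) mod 26.
Step 5: Apply to 'P' (y = 15): D(15) = 9 * (15 - 17) mod 26 = 9 * -2 mod 26 = 8 -> 'I'.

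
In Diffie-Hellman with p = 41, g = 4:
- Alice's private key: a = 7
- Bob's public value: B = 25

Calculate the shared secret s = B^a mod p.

Step 1: s = B^a mod p = 25^7 mod 41.
  25^1 mod 41 = 25
  25^2 mod 41 = (25 * 25) mod 41 = 10
  25^3 mod 41 = (10 * 25) mod 41 = 4
  25^4 mod 41 = (4 * 25) mod 41 = 18
  25^5 mod 41 = (18 * 25) mod 41 = 40
  25^6 mod 41 = (40 * 25) mod 41 = 16
  25^7 mod 41 = (16 * 25) mod 41 = 31
Result: shared secret = 31.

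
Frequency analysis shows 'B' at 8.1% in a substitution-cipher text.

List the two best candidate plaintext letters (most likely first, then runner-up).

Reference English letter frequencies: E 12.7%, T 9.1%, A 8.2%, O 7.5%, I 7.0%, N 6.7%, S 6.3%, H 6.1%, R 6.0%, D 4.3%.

Step 1: Observed frequency of 'B' is 8.1%.
Step 2: Compute distances to each reference frequency and sort:
  A (8.2%): difference = 0.1% <-- BEST
  O (7.5%): difference = 0.6% <-- RUNNER-UP
  T (9.1%): difference = 1.0%
  I (7.0%): difference = 1.1%
  N (6.7%): difference = 1.4%
Step 3: Most likely is 'A' (8.2%, diff 0.1%); second most likely is 'O' (7.5%, diff 0.6%).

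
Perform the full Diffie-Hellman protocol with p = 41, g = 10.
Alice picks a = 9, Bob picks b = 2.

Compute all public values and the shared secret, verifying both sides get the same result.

Step 1: A = g^a mod p = 10^9 mod 41 = 37.
Step 2: B = g^b mod p = 10^2 mod 41 = 18.
Step 3: Alice computes s = B^a mod p = 18^9 mod 41 = 16.
Step 4: Bob computes s = A^b mod p = 37^2 mod 41 = 16.
Both sides agree: shared secret = 16.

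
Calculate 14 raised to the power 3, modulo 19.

Step 1: Compute 14^3 mod 19 step by step, reducing modulo 19 at each step.
  14^1 mod 19 = 14
  14^2 mod 19 = (14 * 14) mod 19 = 6
  14^3 mod 19 = (6 * 14) mod 19 = 8
Step 2: Result = 8.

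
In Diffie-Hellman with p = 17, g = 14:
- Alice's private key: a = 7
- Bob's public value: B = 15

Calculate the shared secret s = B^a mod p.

Step 1: s = B^a mod p = 15^7 mod 17.
  15^1 mod 17 = 15
  15^2 mod 17 = (15 * 15) mod 17 = 4
  15^3 mod 17 = (4 * 15) mod 17 = 9
  15^4 mod 17 = (9 * 15) mod 17 = 16
  15^5 mod 17 = (16 * 15) mod 17 = 2
  15^6 mod 17 = (2 * 15) mod 17 = 13
  15^7 mod 17 = (13 * 15) mod 17 = 8
Result: shared secret = 8.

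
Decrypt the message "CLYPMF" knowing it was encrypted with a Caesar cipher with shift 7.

Step 1: Reverse the shift by subtracting 7 from each letter position.
  C (position 2) -> position (2-7) mod 26 = 21 -> V
  L (position 11) -> position (11-7) mod 26 = 4 -> E
  Y (position 24) -> position (24-7) mod 26 = 17 -> R
  P (position 15) -> position (15-7) mod 26 = 8 -> I
  M (position 12) -> position (12-7) mod 26 = 5 -> F
  F (position 5) -> position (5-7) mod 26 = 24 -> Y
Decrypted message: VERIFY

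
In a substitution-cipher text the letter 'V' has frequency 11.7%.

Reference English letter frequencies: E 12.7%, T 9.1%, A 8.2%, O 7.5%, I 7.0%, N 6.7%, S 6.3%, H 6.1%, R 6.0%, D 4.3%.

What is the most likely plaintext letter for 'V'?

Step 1: The observed frequency is 11.7%.
Step 2: Compare with English frequencies:
  E: 12.7% (difference: 1.0%) <-- closest
  T: 9.1% (difference: 2.6%)
  A: 8.2% (difference: 3.5%)
  O: 7.5% (difference: 4.2%)
  I: 7.0% (difference: 4.7%)
  N: 6.7% (difference: 5.0%)
  S: 6.3% (difference: 5.4%)
  H: 6.1% (difference: 5.6%)
  R: 6.0% (difference: 5.7%)
  D: 4.3% (difference: 7.4%)
Step 3: 'V' most likely represents 'E' (frequency 12.7%).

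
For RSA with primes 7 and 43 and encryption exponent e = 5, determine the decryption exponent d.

Step 1: n = 7 * 43 = 301.
Step 2: phi(n) = 6 * 42 = 252.
Step 3: Find d such that 5 * d = 1 (mod 252).
Step 4: d = 5^(-1) mod 252 = 101.
Verification: 5 * 101 = 505 = 2 * 252 + 1.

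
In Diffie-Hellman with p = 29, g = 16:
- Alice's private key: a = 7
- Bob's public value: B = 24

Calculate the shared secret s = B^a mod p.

Step 1: s = B^a mod p = 24^7 mod 29.
  24^1 mod 29 = 24
  24^2 mod 29 = (24 * 24) mod 29 = 25
  24^3 mod 29 = (25 * 24) mod 29 = 20
  24^4 mod 29 = (20 * 24) mod 29 = 16
  24^5 mod 29 = (16 * 24) mod 29 = 7
  24^6 mod 29 = (7 * 24) mod 29 = 23
  24^7 mod 29 = (23 * 24) mod 29 = 1
Result: shared secret = 1.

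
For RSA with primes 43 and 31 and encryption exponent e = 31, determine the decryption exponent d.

Step 1: n = 43 * 31 = 1333.
Step 2: phi(n) = 42 * 30 = 1260.
Step 3: Find d such that 31 * d = 1 (mod 1260).
Step 4: d = 31^(-1) mod 1260 = 691.
Verification: 31 * 691 = 21421 = 17 * 1260 + 1.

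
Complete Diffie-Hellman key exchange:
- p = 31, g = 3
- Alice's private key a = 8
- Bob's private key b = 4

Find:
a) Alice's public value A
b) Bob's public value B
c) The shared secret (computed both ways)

Step 1: A = g^a mod p = 3^8 mod 31 = 20.
Step 2: B = g^b mod p = 3^4 mod 31 = 19.
Step 3: Alice computes s = B^a mod p = 19^8 mod 31 = 9.
Step 4: Bob computes s = A^b mod p = 20^4 mod 31 = 9.
Both sides agree: shared secret = 9.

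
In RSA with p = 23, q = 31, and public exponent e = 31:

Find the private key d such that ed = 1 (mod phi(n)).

Step 1: n = 23 * 31 = 713.
Step 2: phi(n) = 22 * 30 = 660.
Step 3: Find d such that 31 * d = 1 (mod 660).
Step 4: d = 31^(-1) mod 660 = 511.
Verification: 31 * 511 = 15841 = 24 * 660 + 1.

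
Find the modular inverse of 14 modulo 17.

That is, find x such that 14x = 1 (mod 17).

Step 1: We need x such that 14 * x = 1 (mod 17).
Step 2: Using the extended Euclidean algorithm or trial:
  14 * 11 = 154 = 9 * 17 + 1.
Step 3: Since 154 mod 17 = 1, the inverse is x = 11.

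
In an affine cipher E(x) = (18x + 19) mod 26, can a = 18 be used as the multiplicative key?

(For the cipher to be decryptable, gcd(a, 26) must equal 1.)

Step 1: Compute gcd(18, 26).
Step 2: gcd(18, 26) = 2.
Since gcd = 2 != 1, 18 shares a common factor with 26, so it cannot be used.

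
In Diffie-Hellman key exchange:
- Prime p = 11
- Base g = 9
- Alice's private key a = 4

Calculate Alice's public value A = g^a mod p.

Step 1: A = g^a mod p = 9^4 mod 11.
  9^1 mod 11 = 9
  9^2 mod 11 = (9 * 9) mod 11 = 4
  9^3 mod 11 = (4 * 9) mod 11 = 3
  9^4 mod 11 = (3 * 9) mod 11 = 5
Result: A = 5.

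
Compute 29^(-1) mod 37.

Step 1: We need x such that 29 * x = 1 (mod 37).
Step 2: Using the extended Euclidean algorithm or trial:
  29 * 23 = 667 = 18 * 37 + 1.
Step 3: Since 667 mod 37 = 1, the inverse is x = 23.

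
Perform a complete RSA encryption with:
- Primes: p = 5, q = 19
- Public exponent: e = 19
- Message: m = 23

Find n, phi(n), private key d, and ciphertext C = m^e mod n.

Step 1: n = 5 * 19 = 95.
Step 2: phi(n) = (5-1)(19-1) = 4 * 18 = 72.
Step 3: Find d = 19^(-1) mod 72 = 19.
  Verify: 19 * 19 = 361 = 1 (mod 72).
Step 4: C = 23^19 mod 95 = 42.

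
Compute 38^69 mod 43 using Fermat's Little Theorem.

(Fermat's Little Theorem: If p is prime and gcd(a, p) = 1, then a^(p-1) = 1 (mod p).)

Step 1: Since 43 is prime, by Fermat's Little Theorem: 38^42 = 1 (mod 43).
Step 2: Reduce exponent: 69 mod 42 = 27.
Step 3: So 38^69 = 38^27 (mod 43).
Step 4: 38^27 mod 43 = 16.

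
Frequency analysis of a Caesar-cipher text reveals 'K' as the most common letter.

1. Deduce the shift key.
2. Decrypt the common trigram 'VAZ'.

Step 1: In English, 'E' is the most frequent letter (12.7%).
Step 2: The most frequent ciphertext letter is 'K' (position 10).
Step 3: Shift = (10 - 4) mod 26 = 6.
Step 4: Decrypt 'VAZ' by shifting back 6:
  V -> P
  A -> U
  Z -> T
Step 5: 'VAZ' decrypts to 'PUT'.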